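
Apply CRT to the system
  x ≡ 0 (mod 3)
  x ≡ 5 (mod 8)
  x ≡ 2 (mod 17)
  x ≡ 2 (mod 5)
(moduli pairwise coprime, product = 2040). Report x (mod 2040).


Product of moduli M = 3 · 8 · 17 · 5 = 2040.
Merge one congruence at a time:
  Start: x ≡ 0 (mod 3).
  Combine with x ≡ 5 (mod 8); new modulus lcm = 24.
    Write x = 0 + 3·t and substitute into x ≡ 5 (mod 8): 3·t ≡ 5 − 0 = 5 (mod 8).
    The inverse of 3 mod 8 is 3 (since 3·3 = 9 = 1·8 + 1), so t ≡ 3·5 = 15 ≡ 7 (mod 8).
    Then x = 0 + 3·7 = 21, valid modulo lcm(3, 8) = 24: x ≡ 21 (mod 24).
  Combine with x ≡ 2 (mod 17); new modulus lcm = 408.
    Write x = 21 + 24·t and substitute into x ≡ 2 (mod 17): 24·t ≡ 2 − 21 = -19 (mod 17).
    Reduce coefficients mod 17: 7·t ≡ 15 (mod 17).
    The inverse of 7 mod 17 is 5 (since 7·5 = 35 = 2·17 + 1), so t ≡ 5·15 = 75 ≡ 7 (mod 17).
    Then x = 21 + 24·7 = 189, valid modulo lcm(24, 17) = 408: x ≡ 189 (mod 408).
  Combine with x ≡ 2 (mod 5); new modulus lcm = 2040.
    Write x = 189 + 408·t and substitute into x ≡ 2 (mod 5): 408·t ≡ 2 − 189 = -187 (mod 5).
    Reduce coefficients mod 5: 3·t ≡ 3 (mod 5).
    The inverse of 3 mod 5 is 2 (since 3·2 = 6 = 1·5 + 1), so t ≡ 2·3 = 6 ≡ 1 (mod 5).
    Then x = 189 + 408·1 = 597, valid modulo lcm(408, 5) = 2040: x ≡ 597 (mod 2040).
Verify against each original: 597 mod 3 = 0, 597 mod 8 = 5, 597 mod 17 = 2, 597 mod 5 = 2.

x ≡ 597 (mod 2040).


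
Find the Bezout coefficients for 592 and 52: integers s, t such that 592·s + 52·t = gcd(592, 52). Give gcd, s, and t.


Euclidean algorithm on (592, 52) — divide until remainder is 0:
  592 = 11 · 52 + 20
  52 = 2 · 20 + 12
  20 = 1 · 12 + 8
  12 = 1 · 8 + 4
  8 = 2 · 4 + 0
gcd(592, 52) = 4.
Track Bezout coefficients alongside the remainders: start with r₀ = 592 = a·1 + b·0 (s = 1, t = 0) and r₁ = 52 = a·0 + b·1 (s = 0, t = 1); each new remainder r_{k+1} = r_{k-1} − q_k·r_k inherits s_{k+1} = s_{k-1} − q_k·s_k, t_{k+1} = t_{k-1} − q_k·t_k, so r_k = a·s_k + b·t_k at every step:
  q = 11: r = 20, s = 1 − 11·0 = 1, t = 0 − 11·1 = -11  (check: 592·1 + 52·(-11) = 20)
  q = 2: r = 12, s = 0 − 2·1 = -2, t = 1 − 2·(-11) = 23  (check: 592·(-2) + 52·23 = 12)
  q = 1: r = 8, s = 1 − 1·(-2) = 3, t = -11 − 1·23 = -34  (check: 592·3 + 52·(-34) = 8)
  q = 1: r = 4, s = -2 − 1·3 = -5, t = 23 − 1·(-34) = 57  (check: 592·(-5) + 52·57 = 4)
The row with r = 4 (the gcd) gives the Bezout coefficients s = -5, t = 57.
Result: 592 · (-5) + 52 · (57) = 4.

gcd(592, 52) = 4; s = -5, t = 57 (check: 592·(-5) + 52·57 = 4).


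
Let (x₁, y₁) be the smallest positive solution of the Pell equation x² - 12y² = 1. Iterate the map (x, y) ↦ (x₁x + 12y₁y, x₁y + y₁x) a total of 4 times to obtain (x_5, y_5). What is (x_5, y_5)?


Step 1: Find the fundamental solution (x₁, y₁) of x² - 12y² = 1.
  Expand √12 as a continued fraction. a₀ = ⌊√12⌋ = 3; iterate m_{k+1} = d_k·a_k − m_k, d_{k+1} = (12 − m_{k+1}²)/d_k, a_{k+1} = ⌊(a₀ + m_{k+1})/d_{k+1}⌋ (starting m₀ = 0, d₀ = 1), with convergents p_k = a_k·p_{k-1} + p_{k-2}, q_k = a_k·q_{k-1} + q_{k-2} (p₋₁ = 1, q₋₁ = 0):
  k = 0: a₀ = 3; p₀/q₀ = 3/1; p₀² − 12·q₀² = 9 − 12 = -3.
  k = 1: m = 3, d = 3, a = ⌊(3 + 3)/3⌋ = 2; p/q = (2·3 + 1)/(2·1 + 0) = 7/2; p² − 12·q² = 49 − 48 = 1.
  The first convergent with p² − 12·q² = 1 gives the fundamental solution (x₁, y₁) = (7, 2).
Step 2: Apply the recurrence (x_{n+1}, y_{n+1}) = (x₁x_n + 12y₁y_n, x₁y_n + y₁x_n) repeatedly.
  From (x_1, y_1) = (7, 2): x_2 = 7·7 + 12·2·2 = 97; y_2 = 7·2 + 2·7 = 28.
  From (x_2, y_2) = (97, 28): x_3 = 7·97 + 12·2·28 = 1351; y_3 = 7·28 + 2·97 = 390.
  From (x_3, y_3) = (1351, 390): x_4 = 7·1351 + 12·2·390 = 18817; y_4 = 7·390 + 2·1351 = 5432.
  From (x_4, y_4) = (18817, 5432): x_5 = 7·18817 + 12·2·5432 = 262087; y_5 = 7·5432 + 2·18817 = 75658.
Step 3: Verify x_5² - 12·y_5² = 68689595569 - 68689595568 = 1 (should be 1). ✓

(x_1, y_1) = (7, 2); (x_5, y_5) = (262087, 75658).


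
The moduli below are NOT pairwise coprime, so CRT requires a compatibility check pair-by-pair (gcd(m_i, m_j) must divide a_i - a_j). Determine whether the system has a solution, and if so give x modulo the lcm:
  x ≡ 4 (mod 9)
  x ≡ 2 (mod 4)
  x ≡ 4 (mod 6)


Moduli 9, 4, 6 are not pairwise coprime, so CRT works modulo lcm(m_i) when all pairwise compatibility conditions hold.
Pairwise compatibility: gcd(m_i, m_j) must divide a_i - a_j for every pair.
Merge one congruence at a time:
  Start: x ≡ 4 (mod 9).
  Combine with x ≡ 2 (mod 4): gcd(9, 4) = 1; 2 - 4 = -2, which IS divisible by 1, so compatible.
    Write x = 4 + 9·t and substitute into x ≡ 2 (mod 4): 9·t ≡ 2 − 4 = -2 (mod 4).
    Reduce coefficients mod 4: 1·t ≡ 2 (mod 4).
    So t ≡ 2 (mod 4).
    Then x = 4 + 9·2 = 22, valid modulo lcm(9, 4) = 36: x ≡ 22 (mod 36).
  Combine with x ≡ 4 (mod 6): gcd(36, 6) = 6; 4 - 22 = -18, which IS divisible by 6, so compatible.
    Write x = 22 + 36·t and substitute into x ≡ 4 (mod 6): 36·t ≡ 4 − 22 = -18 (mod 6).
    Divide the congruence (and modulus) by g = 6: 6·t ≡ -3 (mod 1).
    Modulo 1 every t works; take t = 0.
    Then x = 22 + 36·0 = 22, valid modulo lcm(36, 6) = 36: x ≡ 22 (mod 36).
Verify: 22 mod 9 = 4, 22 mod 4 = 2, 22 mod 6 = 4.

x ≡ 22 (mod 36).


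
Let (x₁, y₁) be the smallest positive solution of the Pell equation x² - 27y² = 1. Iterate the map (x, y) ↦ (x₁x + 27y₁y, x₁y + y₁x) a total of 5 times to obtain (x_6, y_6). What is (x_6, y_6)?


Step 1: Find the fundamental solution (x₁, y₁) of x² - 27y² = 1.
  Expand √27 as a continued fraction. a₀ = ⌊√27⌋ = 5; iterate m_{k+1} = d_k·a_k − m_k, d_{k+1} = (27 − m_{k+1}²)/d_k, a_{k+1} = ⌊(a₀ + m_{k+1})/d_{k+1}⌋ (starting m₀ = 0, d₀ = 1), with convergents p_k = a_k·p_{k-1} + p_{k-2}, q_k = a_k·q_{k-1} + q_{k-2} (p₋₁ = 1, q₋₁ = 0):
  k = 0: a₀ = 5; p₀/q₀ = 5/1; p₀² − 27·q₀² = 25 − 27 = -2.
  k = 1: m = 5, d = 2, a = ⌊(5 + 5)/2⌋ = 5; p/q = (5·5 + 1)/(5·1 + 0) = 26/5; p² − 27·q² = 676 − 675 = 1.
  The first convergent with p² − 27·q² = 1 gives the fundamental solution (x₁, y₁) = (26, 5).
Step 2: Apply the recurrence (x_{n+1}, y_{n+1}) = (x₁x_n + 27y₁y_n, x₁y_n + y₁x_n) repeatedly.
  From (x_1, y_1) = (26, 5): x_2 = 26·26 + 27·5·5 = 1351; y_2 = 26·5 + 5·26 = 260.
  From (x_2, y_2) = (1351, 260): x_3 = 26·1351 + 27·5·260 = 70226; y_3 = 26·260 + 5·1351 = 13515.
  From (x_3, y_3) = (70226, 13515): x_4 = 26·70226 + 27·5·13515 = 3650401; y_4 = 26·13515 + 5·70226 = 702520.
  From (x_4, y_4) = (3650401, 702520): x_5 = 26·3650401 + 27·5·702520 = 189750626; y_5 = 26·702520 + 5·3650401 = 36517525.
  From (x_5, y_5) = (189750626, 36517525): x_6 = 26·189750626 + 27·5·36517525 = 9863382151; y_6 = 26·36517525 + 5·189750626 = 1898208780.
Step 3: Verify x_6² - 27·y_6² = 97286307456665386801 - 97286307456665386800 = 1 (should be 1). ✓

(x_1, y_1) = (26, 5); (x_6, y_6) = (9863382151, 1898208780).


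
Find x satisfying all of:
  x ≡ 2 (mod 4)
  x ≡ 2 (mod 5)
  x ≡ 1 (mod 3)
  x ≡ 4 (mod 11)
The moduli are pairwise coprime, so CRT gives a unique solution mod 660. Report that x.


Product of moduli M = 4 · 5 · 3 · 11 = 660.
Merge one congruence at a time:
  Start: x ≡ 2 (mod 4).
  Combine with x ≡ 2 (mod 5); new modulus lcm = 20.
    Write x = 2 + 4·t and substitute into x ≡ 2 (mod 5): 4·t ≡ 2 − 2 = 0 (mod 5).
    The inverse of 4 mod 5 is 4 (since 4·4 = 16 = 3·5 + 1), so t ≡ 4·0 = 0 ≡ 0 (mod 5).
    Then x = 2 + 4·0 = 2, valid modulo lcm(4, 5) = 20: x ≡ 2 (mod 20).
  Combine with x ≡ 1 (mod 3); new modulus lcm = 60.
    Write x = 2 + 20·t and substitute into x ≡ 1 (mod 3): 20·t ≡ 1 − 2 = -1 (mod 3).
    Reduce coefficients mod 3: 2·t ≡ 2 (mod 3).
    The inverse of 2 mod 3 is 2 (since 2·2 = 4 = 1·3 + 1), so t ≡ 2·2 = 4 ≡ 1 (mod 3).
    Then x = 2 + 20·1 = 22, valid modulo lcm(20, 3) = 60: x ≡ 22 (mod 60).
  Combine with x ≡ 4 (mod 11); new modulus lcm = 660.
    Write x = 22 + 60·t and substitute into x ≡ 4 (mod 11): 60·t ≡ 4 − 22 = -18 (mod 11).
    Reduce coefficients mod 11: 5·t ≡ 4 (mod 11).
    The inverse of 5 mod 11 is 9 (since 5·9 = 45 = 4·11 + 1), so t ≡ 9·4 = 36 ≡ 3 (mod 11).
    Then x = 22 + 60·3 = 202, valid modulo lcm(60, 11) = 660: x ≡ 202 (mod 660).
Verify against each original: 202 mod 4 = 2, 202 mod 5 = 2, 202 mod 3 = 1, 202 mod 11 = 4.

x ≡ 202 (mod 660).


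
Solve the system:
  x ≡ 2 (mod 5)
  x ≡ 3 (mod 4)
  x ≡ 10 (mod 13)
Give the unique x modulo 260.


Moduli 5, 4, 13 are pairwise coprime; by CRT there is a unique solution modulo M = 5 · 4 · 13 = 260.
Solve pairwise, accumulating the modulus:
  Start with x ≡ 2 (mod 5).
  Combine with x ≡ 3 (mod 4): since gcd(5, 4) = 1, we get a unique residue mod 20.
    Write x = 2 + 5·t and substitute into x ≡ 3 (mod 4): 5·t ≡ 3 − 2 = 1 (mod 4).
    Reduce coefficients mod 4: 1·t ≡ 1 (mod 4).
    So t ≡ 1 (mod 4).
    Then x = 2 + 5·1 = 7, valid modulo lcm(5, 4) = 20: x ≡ 7 (mod 20).
  Combine with x ≡ 10 (mod 13): since gcd(20, 13) = 1, we get a unique residue mod 260.
    Write x = 7 + 20·t and substitute into x ≡ 10 (mod 13): 20·t ≡ 10 − 7 = 3 (mod 13).
    Reduce coefficients mod 13: 7·t ≡ 3 (mod 13).
    The inverse of 7 mod 13 is 2 (since 7·2 = 14 = 1·13 + 1), so t ≡ 2·3 = 6 ≡ 6 (mod 13).
    Then x = 7 + 20·6 = 127, valid modulo lcm(20, 13) = 260: x ≡ 127 (mod 260).
Verify: 127 mod 5 = 2 ✓, 127 mod 4 = 3 ✓, 127 mod 13 = 10 ✓.

x ≡ 127 (mod 260).


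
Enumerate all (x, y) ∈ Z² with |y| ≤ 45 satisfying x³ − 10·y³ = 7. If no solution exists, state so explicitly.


The equation is x³ - 10y³ = 7. For fixed y, x³ = 10·y³ + 7, so a solution requires the RHS to be a perfect cube.
Strategy: iterate y from -45 to 45, compute RHS = 10·y³ + 7, and check whether it is a (positive or negative) perfect cube.
Check small values of y:
  y = 0: RHS = 7 is not a perfect cube.
  y = 1: RHS = 17 is not a perfect cube.
  y = -1: RHS = -3 is not a perfect cube.
  y = 2: RHS = 87 is not a perfect cube.
  y = -2: RHS = -73 is not a perfect cube.
  y = 3: RHS = 277 is not a perfect cube.
  y = -3: RHS = -263 is not a perfect cube.
Continuing the search up to |y| = 45 finds no solutions either.
No (x, y) in the scanned range satisfies the equation.

No integer solutions with |y| ≤ 45.


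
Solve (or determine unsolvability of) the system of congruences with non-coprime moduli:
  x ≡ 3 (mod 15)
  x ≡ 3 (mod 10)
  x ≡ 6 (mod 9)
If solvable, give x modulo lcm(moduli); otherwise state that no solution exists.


Moduli 15, 10, 9 are not pairwise coprime, so CRT works modulo lcm(m_i) when all pairwise compatibility conditions hold.
Pairwise compatibility: gcd(m_i, m_j) must divide a_i - a_j for every pair.
Merge one congruence at a time:
  Start: x ≡ 3 (mod 15).
  Combine with x ≡ 3 (mod 10): gcd(15, 10) = 5; 3 - 3 = 0, which IS divisible by 5, so compatible.
    Write x = 3 + 15·t and substitute into x ≡ 3 (mod 10): 15·t ≡ 3 − 3 = 0 (mod 10).
    Divide the congruence (and modulus) by g = 5: 3·t ≡ 0 (mod 2).
    Reduce coefficients mod 2: 1·t ≡ 0 (mod 2).
    So t ≡ 0 (mod 2).
    Then x = 3 + 15·0 = 3, valid modulo lcm(15, 10) = 30: x ≡ 3 (mod 30).
  Combine with x ≡ 6 (mod 9): gcd(30, 9) = 3; 6 - 3 = 3, which IS divisible by 3, so compatible.
    Write x = 3 + 30·t and substitute into x ≡ 6 (mod 9): 30·t ≡ 6 − 3 = 3 (mod 9).
    Divide the congruence (and modulus) by g = 3: 10·t ≡ 1 (mod 3).
    Reduce coefficients mod 3: 1·t ≡ 1 (mod 3).
    So t ≡ 1 (mod 3).
    Then x = 3 + 30·1 = 33, valid modulo lcm(30, 9) = 90: x ≡ 33 (mod 90).
Verify: 33 mod 15 = 3, 33 mod 10 = 3, 33 mod 9 = 6.

x ≡ 33 (mod 90).


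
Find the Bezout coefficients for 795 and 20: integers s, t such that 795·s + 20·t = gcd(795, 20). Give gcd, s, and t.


Euclidean algorithm on (795, 20) — divide until remainder is 0:
  795 = 39 · 20 + 15
  20 = 1 · 15 + 5
  15 = 3 · 5 + 0
gcd(795, 20) = 5.
Track Bezout coefficients alongside the remainders: start with r₀ = 795 = a·1 + b·0 (s = 1, t = 0) and r₁ = 20 = a·0 + b·1 (s = 0, t = 1); each new remainder r_{k+1} = r_{k-1} − q_k·r_k inherits s_{k+1} = s_{k-1} − q_k·s_k, t_{k+1} = t_{k-1} − q_k·t_k, so r_k = a·s_k + b·t_k at every step:
  q = 39: r = 15, s = 1 − 39·0 = 1, t = 0 − 39·1 = -39  (check: 795·1 + 20·(-39) = 15)
  q = 1: r = 5, s = 0 − 1·1 = -1, t = 1 − 1·(-39) = 40  (check: 795·(-1) + 20·40 = 5)
The row with r = 5 (the gcd) gives the Bezout coefficients s = -1, t = 40.
Result: 795 · (-1) + 20 · (40) = 5.

gcd(795, 20) = 5; s = -1, t = 40 (check: 795·(-1) + 20·40 = 5).


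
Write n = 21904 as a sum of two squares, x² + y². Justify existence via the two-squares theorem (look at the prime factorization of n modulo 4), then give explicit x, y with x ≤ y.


Step 1: Factor n = 21904 = 2^4 · 37^2.
Step 2: Check the mod-4 condition on each prime factor: 2 = 2 (special); 37 ≡ 1 (mod 4), exponent 2.
All primes ≡ 3 (mod 4) appear to even exponent (or don't appear), so by the two-squares theorem n IS expressible as a sum of two squares.
Step 3: Build a representation. Group n = k² · m with k = 4 and m = 37 · 37 = 1369 (a product of primes ≡ 1 (mod 4)); a representation of m scales to one of n via (k·x)² + (k·y)² = k²(x² + y²). Each prime p ≡ 1 (mod 4) is itself a sum of two squares; find a² by testing p − a² for a perfect square:
  37: 37 − 1² = 36 = 6² ⇒ 37 = 1² + 6².
  Combine using the Brahmagupta–Fibonacci identity (a² + b²)(c² + d²) = (ac − bd)² + (ad + bc)² = (ac + bd)² + (ad − bc)²:
  37 · 37 = 1369: from (1² + 6²)(1² + 6²), take (1·1 − 6·6, 1·6 + 6·1) = (1 − 36, 6 + 6) = (-35, 12); dropping signs (only squares matter) gives (35, 12); check 35² + 12² = 1225 + 144 = 1369 ✓.
  Scale by k = 4: (4·35, 4·12) = (140, 48).
Step 4: Order so x ≤ y and verify: 48² + 140² = 2304 + 19600 = 21904 = n. ✓

n = 21904 = 48² + 140² (one valid representation with x ≤ y).


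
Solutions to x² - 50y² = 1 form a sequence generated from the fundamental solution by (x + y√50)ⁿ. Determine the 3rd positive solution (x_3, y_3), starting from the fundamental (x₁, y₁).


Step 1: Find the fundamental solution (x₁, y₁) of x² - 50y² = 1.
  Expand √50 as a continued fraction. a₀ = ⌊√50⌋ = 7; iterate m_{k+1} = d_k·a_k − m_k, d_{k+1} = (50 − m_{k+1}²)/d_k, a_{k+1} = ⌊(a₀ + m_{k+1})/d_{k+1}⌋ (starting m₀ = 0, d₀ = 1), with convergents p_k = a_k·p_{k-1} + p_{k-2}, q_k = a_k·q_{k-1} + q_{k-2} (p₋₁ = 1, q₋₁ = 0):
  k = 0: a₀ = 7; p₀/q₀ = 7/1; p₀² − 50·q₀² = 49 − 50 = -1.
  k = 1: m = 7, d = 1, a = ⌊(7 + 7)/1⌋ = 14; p/q = (14·7 + 1)/(14·1 + 0) = 99/14; p² − 50·q² = 9801 − 9800 = 1.
  The first convergent with p² − 50·q² = 1 gives the fundamental solution (x₁, y₁) = (99, 14).
Step 2: Apply the recurrence (x_{n+1}, y_{n+1}) = (x₁x_n + 50y₁y_n, x₁y_n + y₁x_n) repeatedly.
  From (x_1, y_1) = (99, 14): x_2 = 99·99 + 50·14·14 = 19601; y_2 = 99·14 + 14·99 = 2772.
  From (x_2, y_2) = (19601, 2772): x_3 = 99·19601 + 50·14·2772 = 3880899; y_3 = 99·2772 + 14·19601 = 548842.
Step 3: Verify x_3² - 50·y_3² = 15061377048201 - 15061377048200 = 1 (should be 1). ✓

(x_1, y_1) = (99, 14); (x_3, y_3) = (3880899, 548842).


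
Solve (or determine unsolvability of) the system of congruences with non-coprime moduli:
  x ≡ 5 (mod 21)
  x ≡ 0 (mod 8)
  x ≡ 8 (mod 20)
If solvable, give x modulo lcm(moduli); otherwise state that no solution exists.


Moduli 21, 8, 20 are not pairwise coprime, so CRT works modulo lcm(m_i) when all pairwise compatibility conditions hold.
Pairwise compatibility: gcd(m_i, m_j) must divide a_i - a_j for every pair.
Merge one congruence at a time:
  Start: x ≡ 5 (mod 21).
  Combine with x ≡ 0 (mod 8): gcd(21, 8) = 1; 0 - 5 = -5, which IS divisible by 1, so compatible.
    Write x = 5 + 21·t and substitute into x ≡ 0 (mod 8): 21·t ≡ 0 − 5 = -5 (mod 8).
    Reduce coefficients mod 8: 5·t ≡ 3 (mod 8).
    The inverse of 5 mod 8 is 5 (since 5·5 = 25 = 3·8 + 1), so t ≡ 5·3 = 15 ≡ 7 (mod 8).
    Then x = 5 + 21·7 = 152, valid modulo lcm(21, 8) = 168: x ≡ 152 (mod 168).
  Combine with x ≡ 8 (mod 20): gcd(168, 20) = 4; 8 - 152 = -144, which IS divisible by 4, so compatible.
    Write x = 152 + 168·t and substitute into x ≡ 8 (mod 20): 168·t ≡ 8 − 152 = -144 (mod 20).
    Divide the congruence (and modulus) by g = 4: 42·t ≡ -36 (mod 5).
    Reduce coefficients mod 5: 2·t ≡ 4 (mod 5).
    The inverse of 2 mod 5 is 3 (since 2·3 = 6 = 1·5 + 1), so t ≡ 3·4 = 12 ≡ 2 (mod 5).
    Then x = 152 + 168·2 = 488, valid modulo lcm(168, 20) = 840: x ≡ 488 (mod 840).
Verify: 488 mod 21 = 5, 488 mod 8 = 0, 488 mod 20 = 8.

x ≡ 488 (mod 840).


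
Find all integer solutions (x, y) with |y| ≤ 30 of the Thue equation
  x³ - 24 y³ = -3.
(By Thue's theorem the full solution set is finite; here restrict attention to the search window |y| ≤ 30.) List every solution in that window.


The equation is x³ - 24y³ = -3. For fixed y, x³ = 24·y³ − 3, so a solution requires the RHS to be a perfect cube.
Strategy: iterate y from -30 to 30, compute RHS = 24·y³ − 3, and check whether it is a (positive or negative) perfect cube.
Check small values of y:
  y = 0: RHS = -3 is not a perfect cube.
  y = 1: RHS = 21 is not a perfect cube.
  y = -1: RHS = -27 = (-3)³ ⇒ x = -3 works.
  y = 2: RHS = 189 is not a perfect cube.
  y = -2: RHS = -195 is not a perfect cube.
  y = 3: RHS = 645 is not a perfect cube.
  y = -3: RHS = -651 is not a perfect cube.
Continuing the search up to |y| = 30 finds no further solutions beyond those listed.
Collected solutions: (-3, -1).

Solutions (with |y| ≤ 30): (-3, -1).


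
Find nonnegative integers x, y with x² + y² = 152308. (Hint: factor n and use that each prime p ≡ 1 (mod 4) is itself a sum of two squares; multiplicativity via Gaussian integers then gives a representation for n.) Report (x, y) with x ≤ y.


Step 1: Factor n = 152308 = 2^2 · 13 · 29 · 101.
Step 2: Check the mod-4 condition on each prime factor: 2 = 2 (special); 13 ≡ 1 (mod 4), exponent 1; 29 ≡ 1 (mod 4), exponent 1; 101 ≡ 1 (mod 4), exponent 1.
All primes ≡ 3 (mod 4) appear to even exponent (or don't appear), so by the two-squares theorem n IS expressible as a sum of two squares.
Step 3: Build a representation. Group n = k² · m with k = 2 and m = 13 · 29 · 101 = 38077 (a product of primes ≡ 1 (mod 4)); a representation of m scales to one of n via (k·x)² + (k·y)² = k²(x² + y²). Each prime p ≡ 1 (mod 4) is itself a sum of two squares; find a² by testing p − a² for a perfect square:
  13: 13 − 1² = 12, 13 − 2² = 9 = 3² ⇒ 13 = 2² + 3².
  29: 29 − 1² = 28, 29 − 2² = 25 = 5² ⇒ 29 = 2² + 5².
  101: 101 − 1² = 100 = 10² ⇒ 101 = 1² + 10².
  Combine using the Brahmagupta–Fibonacci identity (a² + b²)(c² + d²) = (ac − bd)² + (ad + bc)² = (ac + bd)² + (ad − bc)²:
  13 · 29 = 377: from (2² + 3²)(2² + 5²), take (2·2 − 3·5, 2·5 + 3·2) = (4 − 15, 10 + 6) = (-11, 16); dropping signs (only squares matter) gives (11, 16); check 11² + 16² = 121 + 256 = 377 ✓.
  377 · 101 = 38077: from (11² + 16²)(1² + 10²), take (11·1 − 16·10, 11·10 + 16·1) = (11 − 160, 110 + 16) = (-149, 126); dropping signs (only squares matter) gives (149, 126); check 149² + 126² = 22201 + 15876 = 38077 ✓.
  Scale by k = 2: (2·149, 2·126) = (298, 252).
Step 4: Order so x ≤ y and verify: 252² + 298² = 63504 + 88804 = 152308 = n. ✓

n = 152308 = 252² + 298² (one valid representation with x ≤ y).


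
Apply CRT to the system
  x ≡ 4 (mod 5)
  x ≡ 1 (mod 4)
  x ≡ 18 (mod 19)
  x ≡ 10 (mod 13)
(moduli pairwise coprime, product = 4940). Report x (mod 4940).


Product of moduli M = 5 · 4 · 19 · 13 = 4940.
Merge one congruence at a time:
  Start: x ≡ 4 (mod 5).
  Combine with x ≡ 1 (mod 4); new modulus lcm = 20.
    Write x = 4 + 5·t and substitute into x ≡ 1 (mod 4): 5·t ≡ 1 − 4 = -3 (mod 4).
    Reduce coefficients mod 4: 1·t ≡ 1 (mod 4).
    So t ≡ 1 (mod 4).
    Then x = 4 + 5·1 = 9, valid modulo lcm(5, 4) = 20: x ≡ 9 (mod 20).
  Combine with x ≡ 18 (mod 19); new modulus lcm = 380.
    Write x = 9 + 20·t and substitute into x ≡ 18 (mod 19): 20·t ≡ 18 − 9 = 9 (mod 19).
    Reduce coefficients mod 19: 1·t ≡ 9 (mod 19).
    So t ≡ 9 (mod 19).
    Then x = 9 + 20·9 = 189, valid modulo lcm(20, 19) = 380: x ≡ 189 (mod 380).
  Combine with x ≡ 10 (mod 13); new modulus lcm = 4940.
    Write x = 189 + 380·t and substitute into x ≡ 10 (mod 13): 380·t ≡ 10 − 189 = -179 (mod 13).
    Reduce coefficients mod 13: 3·t ≡ 3 (mod 13).
    The inverse of 3 mod 13 is 9 (since 3·9 = 27 = 2·13 + 1), so t ≡ 9·3 = 27 ≡ 1 (mod 13).
    Then x = 189 + 380·1 = 569, valid modulo lcm(380, 13) = 4940: x ≡ 569 (mod 4940).
Verify against each original: 569 mod 5 = 4, 569 mod 4 = 1, 569 mod 19 = 18, 569 mod 13 = 10.

x ≡ 569 (mod 4940).


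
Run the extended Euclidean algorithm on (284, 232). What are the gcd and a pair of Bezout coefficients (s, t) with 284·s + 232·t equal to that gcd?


Euclidean algorithm on (284, 232) — divide until remainder is 0:
  284 = 1 · 232 + 52
  232 = 4 · 52 + 24
  52 = 2 · 24 + 4
  24 = 6 · 4 + 0
gcd(284, 232) = 4.
Track Bezout coefficients alongside the remainders: start with r₀ = 284 = a·1 + b·0 (s = 1, t = 0) and r₁ = 232 = a·0 + b·1 (s = 0, t = 1); each new remainder r_{k+1} = r_{k-1} − q_k·r_k inherits s_{k+1} = s_{k-1} − q_k·s_k, t_{k+1} = t_{k-1} − q_k·t_k, so r_k = a·s_k + b·t_k at every step:
  q = 1: r = 52, s = 1 − 1·0 = 1, t = 0 − 1·1 = -1  (check: 284·1 + 232·(-1) = 52)
  q = 4: r = 24, s = 0 − 4·1 = -4, t = 1 − 4·(-1) = 5  (check: 284·(-4) + 232·5 = 24)
  q = 2: r = 4, s = 1 − 2·(-4) = 9, t = -1 − 2·5 = -11  (check: 284·9 + 232·(-11) = 4)
The row with r = 4 (the gcd) gives the Bezout coefficients s = 9, t = -11.
Result: 284 · (9) + 232 · (-11) = 4.

gcd(284, 232) = 4; s = 9, t = -11 (check: 284·9 + 232·(-11) = 4).


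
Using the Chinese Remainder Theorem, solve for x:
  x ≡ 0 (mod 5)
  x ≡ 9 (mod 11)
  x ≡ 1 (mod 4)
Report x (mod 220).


Moduli 5, 11, 4 are pairwise coprime; by CRT there is a unique solution modulo M = 5 · 11 · 4 = 220.
Solve pairwise, accumulating the modulus:
  Start with x ≡ 0 (mod 5).
  Combine with x ≡ 9 (mod 11): since gcd(5, 11) = 1, we get a unique residue mod 55.
    Write x = 0 + 5·t and substitute into x ≡ 9 (mod 11): 5·t ≡ 9 − 0 = 9 (mod 11).
    The inverse of 5 mod 11 is 9 (since 5·9 = 45 = 4·11 + 1), so t ≡ 9·9 = 81 ≡ 4 (mod 11).
    Then x = 0 + 5·4 = 20, valid modulo lcm(5, 11) = 55: x ≡ 20 (mod 55).
  Combine with x ≡ 1 (mod 4): since gcd(55, 4) = 1, we get a unique residue mod 220.
    Write x = 20 + 55·t and substitute into x ≡ 1 (mod 4): 55·t ≡ 1 − 20 = -19 (mod 4).
    Reduce coefficients mod 4: 3·t ≡ 1 (mod 4).
    The inverse of 3 mod 4 is 3 (since 3·3 = 9 = 2·4 + 1), so t ≡ 3·1 = 3 ≡ 3 (mod 4).
    Then x = 20 + 55·3 = 185, valid modulo lcm(55, 4) = 220: x ≡ 185 (mod 220).
Verify: 185 mod 5 = 0 ✓, 185 mod 11 = 9 ✓, 185 mod 4 = 1 ✓.

x ≡ 185 (mod 220).


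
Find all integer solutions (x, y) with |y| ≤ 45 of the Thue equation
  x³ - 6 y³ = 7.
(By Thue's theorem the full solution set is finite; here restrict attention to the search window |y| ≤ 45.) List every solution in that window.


The equation is x³ - 6y³ = 7. For fixed y, x³ = 6·y³ + 7, so a solution requires the RHS to be a perfect cube.
Strategy: iterate y from -45 to 45, compute RHS = 6·y³ + 7, and check whether it is a (positive or negative) perfect cube.
Check small values of y:
  y = 0: RHS = 7 is not a perfect cube.
  y = 1: RHS = 13 is not a perfect cube.
  y = -1: RHS = 1 = (1)³ ⇒ x = 1 works.
  y = 2: RHS = 55 is not a perfect cube.
  y = -2: RHS = -41 is not a perfect cube.
  y = 3: RHS = 169 is not a perfect cube.
  y = -3: RHS = -155 is not a perfect cube.
Continuing the search up to |y| = 45 finds no further solutions beyond those listed.
Collected solutions: (1, -1).

Solutions (with |y| ≤ 45): (1, -1).


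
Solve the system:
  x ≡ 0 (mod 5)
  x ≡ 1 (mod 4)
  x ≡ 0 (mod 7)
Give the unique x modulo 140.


Moduli 5, 4, 7 are pairwise coprime; by CRT there is a unique solution modulo M = 5 · 4 · 7 = 140.
Solve pairwise, accumulating the modulus:
  Start with x ≡ 0 (mod 5).
  Combine with x ≡ 1 (mod 4): since gcd(5, 4) = 1, we get a unique residue mod 20.
    Write x = 0 + 5·t and substitute into x ≡ 1 (mod 4): 5·t ≡ 1 − 0 = 1 (mod 4).
    Reduce coefficients mod 4: 1·t ≡ 1 (mod 4).
    So t ≡ 1 (mod 4).
    Then x = 0 + 5·1 = 5, valid modulo lcm(5, 4) = 20: x ≡ 5 (mod 20).
  Combine with x ≡ 0 (mod 7): since gcd(20, 7) = 1, we get a unique residue mod 140.
    Write x = 5 + 20·t and substitute into x ≡ 0 (mod 7): 20·t ≡ 0 − 5 = -5 (mod 7).
    Reduce coefficients mod 7: 6·t ≡ 2 (mod 7).
    The inverse of 6 mod 7 is 6 (since 6·6 = 36 = 5·7 + 1), so t ≡ 6·2 = 12 ≡ 5 (mod 7).
    Then x = 5 + 20·5 = 105, valid modulo lcm(20, 7) = 140: x ≡ 105 (mod 140).
Verify: 105 mod 5 = 0 ✓, 105 mod 4 = 1 ✓, 105 mod 7 = 0 ✓.

x ≡ 105 (mod 140).


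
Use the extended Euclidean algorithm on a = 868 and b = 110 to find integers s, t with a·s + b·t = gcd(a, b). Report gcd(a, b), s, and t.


Euclidean algorithm on (868, 110) — divide until remainder is 0:
  868 = 7 · 110 + 98
  110 = 1 · 98 + 12
  98 = 8 · 12 + 2
  12 = 6 · 2 + 0
gcd(868, 110) = 2.
Track Bezout coefficients alongside the remainders: start with r₀ = 868 = a·1 + b·0 (s = 1, t = 0) and r₁ = 110 = a·0 + b·1 (s = 0, t = 1); each new remainder r_{k+1} = r_{k-1} − q_k·r_k inherits s_{k+1} = s_{k-1} − q_k·s_k, t_{k+1} = t_{k-1} − q_k·t_k, so r_k = a·s_k + b·t_k at every step:
  q = 7: r = 98, s = 1 − 7·0 = 1, t = 0 − 7·1 = -7  (check: 868·1 + 110·(-7) = 98)
  q = 1: r = 12, s = 0 − 1·1 = -1, t = 1 − 1·(-7) = 8  (check: 868·(-1) + 110·8 = 12)
  q = 8: r = 2, s = 1 − 8·(-1) = 9, t = -7 − 8·8 = -71  (check: 868·9 + 110·(-71) = 2)
The row with r = 2 (the gcd) gives the Bezout coefficients s = 9, t = -71.
Result: 868 · (9) + 110 · (-71) = 2.

gcd(868, 110) = 2; s = 9, t = -71 (check: 868·9 + 110·(-71) = 2).


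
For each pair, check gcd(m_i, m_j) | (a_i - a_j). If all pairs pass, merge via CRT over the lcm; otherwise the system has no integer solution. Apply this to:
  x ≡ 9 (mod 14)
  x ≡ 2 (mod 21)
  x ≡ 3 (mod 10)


Moduli 14, 21, 10 are not pairwise coprime, so CRT works modulo lcm(m_i) when all pairwise compatibility conditions hold.
Pairwise compatibility: gcd(m_i, m_j) must divide a_i - a_j for every pair.
Merge one congruence at a time:
  Start: x ≡ 9 (mod 14).
  Combine with x ≡ 2 (mod 21): gcd(14, 21) = 7; 2 - 9 = -7, which IS divisible by 7, so compatible.
    Write x = 9 + 14·t and substitute into x ≡ 2 (mod 21): 14·t ≡ 2 − 9 = -7 (mod 21).
    Divide the congruence (and modulus) by g = 7: 2·t ≡ -1 (mod 3).
    Reduce coefficients mod 3: 2·t ≡ 2 (mod 3).
    The inverse of 2 mod 3 is 2 (since 2·2 = 4 = 1·3 + 1), so t ≡ 2·2 = 4 ≡ 1 (mod 3).
    Then x = 9 + 14·1 = 23, valid modulo lcm(14, 21) = 42: x ≡ 23 (mod 42).
  Combine with x ≡ 3 (mod 10): gcd(42, 10) = 2; 3 - 23 = -20, which IS divisible by 2, so compatible.
    Write x = 23 + 42·t and substitute into x ≡ 3 (mod 10): 42·t ≡ 3 − 23 = -20 (mod 10).
    Divide the congruence (and modulus) by g = 2: 21·t ≡ -10 (mod 5).
    Reduce coefficients mod 5: 1·t ≡ 0 (mod 5).
    So t ≡ 0 (mod 5).
    Then x = 23 + 42·0 = 23, valid modulo lcm(42, 10) = 210: x ≡ 23 (mod 210).
Verify: 23 mod 14 = 9, 23 mod 21 = 2, 23 mod 10 = 3.

x ≡ 23 (mod 210).


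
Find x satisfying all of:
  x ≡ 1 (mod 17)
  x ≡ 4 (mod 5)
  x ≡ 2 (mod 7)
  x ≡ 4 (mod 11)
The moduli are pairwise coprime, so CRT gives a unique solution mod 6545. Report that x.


Product of moduli M = 17 · 5 · 7 · 11 = 6545.
Merge one congruence at a time:
  Start: x ≡ 1 (mod 17).
  Combine with x ≡ 4 (mod 5); new modulus lcm = 85.
    Write x = 1 + 17·t and substitute into x ≡ 4 (mod 5): 17·t ≡ 4 − 1 = 3 (mod 5).
    Reduce coefficients mod 5: 2·t ≡ 3 (mod 5).
    The inverse of 2 mod 5 is 3 (since 2·3 = 6 = 1·5 + 1), so t ≡ 3·3 = 9 ≡ 4 (mod 5).
    Then x = 1 + 17·4 = 69, valid modulo lcm(17, 5) = 85: x ≡ 69 (mod 85).
  Combine with x ≡ 2 (mod 7); new modulus lcm = 595.
    Write x = 69 + 85·t and substitute into x ≡ 2 (mod 7): 85·t ≡ 2 − 69 = -67 (mod 7).
    Reduce coefficients mod 7: 1·t ≡ 3 (mod 7).
    So t ≡ 3 (mod 7).
    Then x = 69 + 85·3 = 324, valid modulo lcm(85, 7) = 595: x ≡ 324 (mod 595).
  Combine with x ≡ 4 (mod 11); new modulus lcm = 6545.
    Write x = 324 + 595·t and substitute into x ≡ 4 (mod 11): 595·t ≡ 4 − 324 = -320 (mod 11).
    Reduce coefficients mod 11: 1·t ≡ 10 (mod 11).
    So t ≡ 10 (mod 11).
    Then x = 324 + 595·10 = 6274, valid modulo lcm(595, 11) = 6545: x ≡ 6274 (mod 6545).
Verify against each original: 6274 mod 17 = 1, 6274 mod 5 = 4, 6274 mod 7 = 2, 6274 mod 11 = 4.

x ≡ 6274 (mod 6545).


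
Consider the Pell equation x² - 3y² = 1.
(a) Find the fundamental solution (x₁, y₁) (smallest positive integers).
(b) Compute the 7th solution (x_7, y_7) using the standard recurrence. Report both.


Step 1: Find the fundamental solution (x₁, y₁) of x² - 3y² = 1.
  Expand √3 as a continued fraction. a₀ = ⌊√3⌋ = 1; iterate m_{k+1} = d_k·a_k − m_k, d_{k+1} = (3 − m_{k+1}²)/d_k, a_{k+1} = ⌊(a₀ + m_{k+1})/d_{k+1}⌋ (starting m₀ = 0, d₀ = 1), with convergents p_k = a_k·p_{k-1} + p_{k-2}, q_k = a_k·q_{k-1} + q_{k-2} (p₋₁ = 1, q₋₁ = 0):
  k = 0: a₀ = 1; p₀/q₀ = 1/1; p₀² − 3·q₀² = 1 − 3 = -2.
  k = 1: m = 1, d = 2, a = ⌊(1 + 1)/2⌋ = 1; p/q = (1·1 + 1)/(1·1 + 0) = 2/1; p² − 3·q² = 4 − 3 = 1.
  The first convergent with p² − 3·q² = 1 gives the fundamental solution (x₁, y₁) = (2, 1).
Step 2: Apply the recurrence (x_{n+1}, y_{n+1}) = (x₁x_n + 3y₁y_n, x₁y_n + y₁x_n) repeatedly.
  From (x_1, y_1) = (2, 1): x_2 = 2·2 + 3·1·1 = 7; y_2 = 2·1 + 1·2 = 4.
  From (x_2, y_2) = (7, 4): x_3 = 2·7 + 3·1·4 = 26; y_3 = 2·4 + 1·7 = 15.
  From (x_3, y_3) = (26, 15): x_4 = 2·26 + 3·1·15 = 97; y_4 = 2·15 + 1·26 = 56.
  From (x_4, y_4) = (97, 56): x_5 = 2·97 + 3·1·56 = 362; y_5 = 2·56 + 1·97 = 209.
  From (x_5, y_5) = (362, 209): x_6 = 2·362 + 3·1·209 = 1351; y_6 = 2·209 + 1·362 = 780.
  From (x_6, y_6) = (1351, 780): x_7 = 2·1351 + 3·1·780 = 5042; y_7 = 2·780 + 1·1351 = 2911.
Step 3: Verify x_7² - 3·y_7² = 25421764 - 25421763 = 1 (should be 1). ✓

(x_1, y_1) = (2, 1); (x_7, y_7) = (5042, 2911).


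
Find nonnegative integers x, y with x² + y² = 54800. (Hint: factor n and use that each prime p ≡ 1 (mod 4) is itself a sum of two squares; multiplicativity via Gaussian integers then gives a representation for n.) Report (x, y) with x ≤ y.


Step 1: Factor n = 54800 = 2^4 · 5^2 · 137.
Step 2: Check the mod-4 condition on each prime factor: 2 = 2 (special); 5 ≡ 1 (mod 4), exponent 2; 137 ≡ 1 (mod 4), exponent 1.
All primes ≡ 3 (mod 4) appear to even exponent (or don't appear), so by the two-squares theorem n IS expressible as a sum of two squares.
Step 3: Build a representation. Group n = k² · m with k = 4 and m = 5 · 5 · 137 = 3425 (a product of primes ≡ 1 (mod 4)); a representation of m scales to one of n via (k·x)² + (k·y)² = k²(x² + y²). Each prime p ≡ 1 (mod 4) is itself a sum of two squares; find a² by testing p − a² for a perfect square:
  5: 5 − 1² = 4 = 2² ⇒ 5 = 1² + 2².
  137: 137 − 1² = 136, 137 − 2² = 133, 137 − 3² = 128, 137 − 4² = 121 = 11² ⇒ 137 = 4² + 11².
  Combine using the Brahmagupta–Fibonacci identity (a² + b²)(c² + d²) = (ac − bd)² + (ad + bc)² = (ac + bd)² + (ad − bc)²:
  5 · 5 = 25: from (1² + 2²)(1² + 2²), take (1·1 − 2·2, 1·2 + 2·1) = (1 − 4, 2 + 2) = (-3, 4); dropping signs (only squares matter) gives (3, 4); check 3² + 4² = 9 + 16 = 25 ✓.
  25 · 137 = 3425: from (3² + 4²)(4² + 11²), take (3·4 − 4·11, 3·11 + 4·4) = (12 − 44, 33 + 16) = (-32, 49); dropping signs (only squares matter) gives (32, 49); check 32² + 49² = 1024 + 2401 = 3425 ✓.
  Scale by k = 4: (4·32, 4·49) = (128, 196).
Step 4: Order so x ≤ y and verify: 128² + 196² = 16384 + 38416 = 54800 = n. ✓

n = 54800 = 128² + 196² (one valid representation with x ≤ y).


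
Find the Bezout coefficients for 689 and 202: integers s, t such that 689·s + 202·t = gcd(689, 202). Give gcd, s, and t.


Euclidean algorithm on (689, 202) — divide until remainder is 0:
  689 = 3 · 202 + 83
  202 = 2 · 83 + 36
  83 = 2 · 36 + 11
  36 = 3 · 11 + 3
  11 = 3 · 3 + 2
  3 = 1 · 2 + 1
  2 = 2 · 1 + 0
gcd(689, 202) = 1.
Track Bezout coefficients alongside the remainders: start with r₀ = 689 = a·1 + b·0 (s = 1, t = 0) and r₁ = 202 = a·0 + b·1 (s = 0, t = 1); each new remainder r_{k+1} = r_{k-1} − q_k·r_k inherits s_{k+1} = s_{k-1} − q_k·s_k, t_{k+1} = t_{k-1} − q_k·t_k, so r_k = a·s_k + b·t_k at every step:
  q = 3: r = 83, s = 1 − 3·0 = 1, t = 0 − 3·1 = -3  (check: 689·1 + 202·(-3) = 83)
  q = 2: r = 36, s = 0 − 2·1 = -2, t = 1 − 2·(-3) = 7  (check: 689·(-2) + 202·7 = 36)
  q = 2: r = 11, s = 1 − 2·(-2) = 5, t = -3 − 2·7 = -17  (check: 689·5 + 202·(-17) = 11)
  q = 3: r = 3, s = -2 − 3·5 = -17, t = 7 − 3·(-17) = 58  (check: 689·(-17) + 202·58 = 3)
  q = 3: r = 2, s = 5 − 3·(-17) = 56, t = -17 − 3·58 = -191  (check: 689·56 + 202·(-191) = 2)
  q = 1: r = 1, s = -17 − 1·56 = -73, t = 58 − 1·(-191) = 249  (check: 689·(-73) + 202·249 = 1)
The row with r = 1 (the gcd) gives the Bezout coefficients s = -73, t = 249.
Result: 689 · (-73) + 202 · (249) = 1.

gcd(689, 202) = 1; s = -73, t = 249 (check: 689·(-73) + 202·249 = 1).


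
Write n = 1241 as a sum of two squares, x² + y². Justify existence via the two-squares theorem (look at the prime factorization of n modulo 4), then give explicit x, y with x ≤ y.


Step 1: Factor n = 1241 = 17 · 73.
Step 2: Check the mod-4 condition on each prime factor: 17 ≡ 1 (mod 4), exponent 1; 73 ≡ 1 (mod 4), exponent 1.
All primes ≡ 3 (mod 4) appear to even exponent (or don't appear), so by the two-squares theorem n IS expressible as a sum of two squares.
Step 3: Build a representation. Here n = 17 · 73 is a product of primes ≡ 1 (mod 4). Each prime p ≡ 1 (mod 4) is itself a sum of two squares; find a² by testing p − a² for a perfect square:
  17: 17 − 1² = 16 = 4² ⇒ 17 = 1² + 4².
  73: 73 − 1² = 72, 73 − 2² = 69, 73 − 3² = 64 = 8² ⇒ 73 = 3² + 8².
  Combine using the Brahmagupta–Fibonacci identity (a² + b²)(c² + d²) = (ac − bd)² + (ad + bc)² = (ac + bd)² + (ad − bc)²:
  17 · 73 = 1241: from (1² + 4²)(3² + 8²), take (1·3 − 4·8, 1·8 + 4·3) = (3 − 32, 8 + 12) = (-29, 20); dropping signs (only squares matter) gives (29, 20); check 29² + 20² = 841 + 400 = 1241 ✓.
Step 4: Order so x ≤ y and verify: 20² + 29² = 400 + 841 = 1241 = n. ✓

n = 1241 = 20² + 29² (one valid representation with x ≤ y).


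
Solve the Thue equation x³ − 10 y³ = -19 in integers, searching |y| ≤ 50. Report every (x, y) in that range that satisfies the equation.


The equation is x³ - 10y³ = -19. For fixed y, x³ = 10·y³ − 19, so a solution requires the RHS to be a perfect cube.
Strategy: iterate y from -50 to 50, compute RHS = 10·y³ − 19, and check whether it is a (positive or negative) perfect cube.
Check small values of y:
  y = 0: RHS = -19 is not a perfect cube.
  y = 1: RHS = -9 is not a perfect cube.
  y = -1: RHS = -29 is not a perfect cube.
  y = 2: RHS = 61 is not a perfect cube.
  y = -2: RHS = -99 is not a perfect cube.
  y = 3: RHS = 251 is not a perfect cube.
  y = -3: RHS = -289 is not a perfect cube.
Continuing the search up to |y| = 50 finds no solutions either.
No (x, y) in the scanned range satisfies the equation.

No integer solutions with |y| ≤ 50.


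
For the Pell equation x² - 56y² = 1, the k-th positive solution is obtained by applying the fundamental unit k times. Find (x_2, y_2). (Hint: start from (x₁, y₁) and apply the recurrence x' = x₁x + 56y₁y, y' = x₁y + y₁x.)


Step 1: Find the fundamental solution (x₁, y₁) of x² - 56y² = 1.
  Expand √56 as a continued fraction. a₀ = ⌊√56⌋ = 7; iterate m_{k+1} = d_k·a_k − m_k, d_{k+1} = (56 − m_{k+1}²)/d_k, a_{k+1} = ⌊(a₀ + m_{k+1})/d_{k+1}⌋ (starting m₀ = 0, d₀ = 1), with convergents p_k = a_k·p_{k-1} + p_{k-2}, q_k = a_k·q_{k-1} + q_{k-2} (p₋₁ = 1, q₋₁ = 0):
  k = 0: a₀ = 7; p₀/q₀ = 7/1; p₀² − 56·q₀² = 49 − 56 = -7.
  k = 1: m = 7, d = 7, a = ⌊(7 + 7)/7⌋ = 2; p/q = (2·7 + 1)/(2·1 + 0) = 15/2; p² − 56·q² = 225 − 224 = 1.
  The first convergent with p² − 56·q² = 1 gives the fundamental solution (x₁, y₁) = (15, 2).
Step 2: Apply the recurrence (x_{n+1}, y_{n+1}) = (x₁x_n + 56y₁y_n, x₁y_n + y₁x_n) repeatedly.
  From (x_1, y_1) = (15, 2): x_2 = 15·15 + 56·2·2 = 449; y_2 = 15·2 + 2·15 = 60.
Step 3: Verify x_2² - 56·y_2² = 201601 - 201600 = 1 (should be 1). ✓

(x_1, y_1) = (15, 2); (x_2, y_2) = (449, 60).


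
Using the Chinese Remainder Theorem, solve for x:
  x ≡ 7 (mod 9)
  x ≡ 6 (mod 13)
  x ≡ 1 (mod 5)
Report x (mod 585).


Moduli 9, 13, 5 are pairwise coprime; by CRT there is a unique solution modulo M = 9 · 13 · 5 = 585.
Solve pairwise, accumulating the modulus:
  Start with x ≡ 7 (mod 9).
  Combine with x ≡ 6 (mod 13): since gcd(9, 13) = 1, we get a unique residue mod 117.
    Write x = 7 + 9·t and substitute into x ≡ 6 (mod 13): 9·t ≡ 6 − 7 = -1 (mod 13).
    Reduce coefficients mod 13: 9·t ≡ 12 (mod 13).
    The inverse of 9 mod 13 is 3 (since 9·3 = 27 = 2·13 + 1), so t ≡ 3·12 = 36 ≡ 10 (mod 13).
    Then x = 7 + 9·10 = 97, valid modulo lcm(9, 13) = 117: x ≡ 97 (mod 117).
  Combine with x ≡ 1 (mod 5): since gcd(117, 5) = 1, we get a unique residue mod 585.
    Write x = 97 + 117·t and substitute into x ≡ 1 (mod 5): 117·t ≡ 1 − 97 = -96 (mod 5).
    Reduce coefficients mod 5: 2·t ≡ 4 (mod 5).
    The inverse of 2 mod 5 is 3 (since 2·3 = 6 = 1·5 + 1), so t ≡ 3·4 = 12 ≡ 2 (mod 5).
    Then x = 97 + 117·2 = 331, valid modulo lcm(117, 5) = 585: x ≡ 331 (mod 585).
Verify: 331 mod 9 = 7 ✓, 331 mod 13 = 6 ✓, 331 mod 5 = 1 ✓.

x ≡ 331 (mod 585).


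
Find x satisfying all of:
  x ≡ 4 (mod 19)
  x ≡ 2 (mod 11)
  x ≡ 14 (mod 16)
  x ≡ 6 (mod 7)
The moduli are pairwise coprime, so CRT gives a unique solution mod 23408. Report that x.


Product of moduli M = 19 · 11 · 16 · 7 = 23408.
Merge one congruence at a time:
  Start: x ≡ 4 (mod 19).
  Combine with x ≡ 2 (mod 11); new modulus lcm = 209.
    Write x = 4 + 19·t and substitute into x ≡ 2 (mod 11): 19·t ≡ 2 − 4 = -2 (mod 11).
    Reduce coefficients mod 11: 8·t ≡ 9 (mod 11).
    The inverse of 8 mod 11 is 7 (since 8·7 = 56 = 5·11 + 1), so t ≡ 7·9 = 63 ≡ 8 (mod 11).
    Then x = 4 + 19·8 = 156, valid modulo lcm(19, 11) = 209: x ≡ 156 (mod 209).
  Combine with x ≡ 14 (mod 16); new modulus lcm = 3344.
    Write x = 156 + 209·t and substitute into x ≡ 14 (mod 16): 209·t ≡ 14 − 156 = -142 (mod 16).
    Reduce coefficients mod 16: 1·t ≡ 2 (mod 16).
    So t ≡ 2 (mod 16).
    Then x = 156 + 209·2 = 574, valid modulo lcm(209, 16) = 3344: x ≡ 574 (mod 3344).
  Combine with x ≡ 6 (mod 7); new modulus lcm = 23408.
    Write x = 574 + 3344·t and substitute into x ≡ 6 (mod 7): 3344·t ≡ 6 − 574 = -568 (mod 7).
    Reduce coefficients mod 7: 5·t ≡ 6 (mod 7).
    The inverse of 5 mod 7 is 3 (since 5·3 = 15 = 2·7 + 1), so t ≡ 3·6 = 18 ≡ 4 (mod 7).
    Then x = 574 + 3344·4 = 13950, valid modulo lcm(3344, 7) = 23408: x ≡ 13950 (mod 23408).
Verify against each original: 13950 mod 19 = 4, 13950 mod 11 = 2, 13950 mod 16 = 14, 13950 mod 7 = 6.

x ≡ 13950 (mod 23408).
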